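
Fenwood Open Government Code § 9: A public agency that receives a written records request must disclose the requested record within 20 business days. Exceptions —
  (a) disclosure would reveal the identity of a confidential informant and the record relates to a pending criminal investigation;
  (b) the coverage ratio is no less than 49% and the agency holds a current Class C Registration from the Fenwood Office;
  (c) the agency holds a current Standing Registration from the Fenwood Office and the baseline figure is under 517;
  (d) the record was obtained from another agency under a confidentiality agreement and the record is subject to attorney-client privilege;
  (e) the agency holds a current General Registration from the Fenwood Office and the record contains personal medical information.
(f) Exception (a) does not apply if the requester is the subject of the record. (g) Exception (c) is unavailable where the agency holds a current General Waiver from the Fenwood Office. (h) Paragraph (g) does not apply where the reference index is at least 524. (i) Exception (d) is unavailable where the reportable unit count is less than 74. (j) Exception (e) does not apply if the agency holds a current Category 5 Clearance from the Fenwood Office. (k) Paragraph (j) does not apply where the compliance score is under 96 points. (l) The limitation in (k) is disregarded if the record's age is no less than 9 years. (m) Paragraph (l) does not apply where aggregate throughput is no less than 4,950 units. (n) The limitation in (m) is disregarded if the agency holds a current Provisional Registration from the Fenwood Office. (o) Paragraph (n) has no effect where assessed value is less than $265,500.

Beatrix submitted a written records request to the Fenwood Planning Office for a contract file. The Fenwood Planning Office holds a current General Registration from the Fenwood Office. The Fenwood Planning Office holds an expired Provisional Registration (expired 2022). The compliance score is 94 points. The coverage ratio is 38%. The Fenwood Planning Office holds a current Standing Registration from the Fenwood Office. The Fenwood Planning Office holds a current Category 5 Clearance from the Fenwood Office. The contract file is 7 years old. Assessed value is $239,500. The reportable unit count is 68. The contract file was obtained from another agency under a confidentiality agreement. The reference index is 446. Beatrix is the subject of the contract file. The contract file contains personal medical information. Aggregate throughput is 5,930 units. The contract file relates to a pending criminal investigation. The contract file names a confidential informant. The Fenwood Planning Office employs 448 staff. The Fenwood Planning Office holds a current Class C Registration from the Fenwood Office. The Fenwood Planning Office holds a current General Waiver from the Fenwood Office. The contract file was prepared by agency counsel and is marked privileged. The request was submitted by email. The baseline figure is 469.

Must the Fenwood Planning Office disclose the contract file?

All of (a)'s requirements are met (the contract file names a confidential informant; the contract file relates to a pending investigation). But: (f) operates — Beatrix is the subject of the contract file. (a) is therefore removed.
Exception (b) requires that the coverage ratio is no less than 49%; but the coverage ratio is 38%, short of 49%, so (b) is unavailable.
Exception (c) is satisfied on its face — a current Standing Registration is held; the baseline figure is 469, under the 517 limit. But applying paragraphs (g)–(h): (g) operates against (c): a current General Waiver is held. (h), which would lift (g), does not operate here — the reference index is 446, short of 524. Exception (c) does not apply.
Exception (d)'s conditions are all satisfied: the contract file was obtained under a confidentiality agreement; the contract file is privileged. But applying paragraph (i): (i) is engaged — the reportable unit count is 68, less than the 74 limit. So (d) is unavailable.
Exception (e) is satisfied on its face — a current General Registration is held; the contract file contains personal medical information. Applying paragraphs (j)–(o): (j) applies (a current Category 5 Clearance is held), but is displaced by (k): (k) applies — the compliance score is 94 points, under the 96 points limit. (l), which would lift (k), does not operate here — the record's age is 7 years, short of 9 years. (e) remains available.

No — exception (e) applies; the Fenwood Planning Office is not required to disclose the contract file.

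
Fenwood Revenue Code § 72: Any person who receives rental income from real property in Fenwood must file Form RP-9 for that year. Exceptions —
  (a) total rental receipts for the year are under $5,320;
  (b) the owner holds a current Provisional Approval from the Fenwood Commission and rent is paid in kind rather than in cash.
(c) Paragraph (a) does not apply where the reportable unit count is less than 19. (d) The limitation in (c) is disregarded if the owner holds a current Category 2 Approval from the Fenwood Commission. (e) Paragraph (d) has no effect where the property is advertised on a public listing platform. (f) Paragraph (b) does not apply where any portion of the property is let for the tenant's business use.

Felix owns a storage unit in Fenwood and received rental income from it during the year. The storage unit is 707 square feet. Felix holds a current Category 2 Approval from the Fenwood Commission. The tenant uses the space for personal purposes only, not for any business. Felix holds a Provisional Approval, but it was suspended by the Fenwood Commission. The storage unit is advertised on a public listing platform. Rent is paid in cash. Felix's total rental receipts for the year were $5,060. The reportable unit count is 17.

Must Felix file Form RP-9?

Exception (a)'s conditions are all satisfied: total rental receipts for the year are $5,060, under the $5,320 limit. But: (c) operates against (a): the reportable unit count is 17, less than the 19 limit. (d) would limit (c) — a current Category 2 Approval is held — but (e) sets (d) aside: (e) operates against (d): the property is publicly advertised. So (a) is unavailable.
Exception (b) does not apply: the Provisional Approval is not current.
Every exception is unavailable, so the rule governs.

Yes — Felix must file Form RP-9.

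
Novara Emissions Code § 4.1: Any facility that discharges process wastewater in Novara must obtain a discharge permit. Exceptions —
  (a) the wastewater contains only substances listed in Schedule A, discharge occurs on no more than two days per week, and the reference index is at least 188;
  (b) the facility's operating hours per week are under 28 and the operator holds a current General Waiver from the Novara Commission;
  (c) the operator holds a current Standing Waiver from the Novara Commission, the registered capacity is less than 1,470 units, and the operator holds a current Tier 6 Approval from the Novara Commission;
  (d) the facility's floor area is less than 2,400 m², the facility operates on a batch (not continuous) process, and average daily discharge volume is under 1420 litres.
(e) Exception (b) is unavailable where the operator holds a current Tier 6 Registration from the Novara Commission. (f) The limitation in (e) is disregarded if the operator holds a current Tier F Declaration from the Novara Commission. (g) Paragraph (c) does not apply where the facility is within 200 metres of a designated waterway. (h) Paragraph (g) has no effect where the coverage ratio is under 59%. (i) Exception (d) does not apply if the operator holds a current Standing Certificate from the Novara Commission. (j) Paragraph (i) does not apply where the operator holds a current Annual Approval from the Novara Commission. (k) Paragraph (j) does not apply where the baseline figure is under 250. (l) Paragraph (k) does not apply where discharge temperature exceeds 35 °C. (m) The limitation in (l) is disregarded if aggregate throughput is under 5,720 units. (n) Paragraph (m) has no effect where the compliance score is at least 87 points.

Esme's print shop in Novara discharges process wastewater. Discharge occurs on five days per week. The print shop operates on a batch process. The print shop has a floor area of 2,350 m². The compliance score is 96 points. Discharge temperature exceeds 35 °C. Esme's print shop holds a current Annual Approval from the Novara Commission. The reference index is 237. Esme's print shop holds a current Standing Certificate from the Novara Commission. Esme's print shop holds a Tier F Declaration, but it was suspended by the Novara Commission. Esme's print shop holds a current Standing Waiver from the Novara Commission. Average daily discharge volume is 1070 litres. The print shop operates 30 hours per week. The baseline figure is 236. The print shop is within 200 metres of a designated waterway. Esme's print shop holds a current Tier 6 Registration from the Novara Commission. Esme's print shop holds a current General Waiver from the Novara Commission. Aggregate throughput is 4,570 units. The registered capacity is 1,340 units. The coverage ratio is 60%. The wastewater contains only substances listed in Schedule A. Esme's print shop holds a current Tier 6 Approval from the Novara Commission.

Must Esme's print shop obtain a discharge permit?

No — exception (d) applies; Esme's print shop is not required to obtain a discharge permit.

Exception (a) requires that discharge occurs on no more than two days per week; but discharge occurs on five days per week, so (a) is unavailable.
Exception (b) fails — the facility's operating hours per week are 30, not under 28.
Exception (c)'s conditions are all satisfied: a current Standing Waiver is held; the registered capacity is 1,340 units, less than the 1,470 units limit; a current Tier 6 Approval is held. But applying paragraphs (g)–(h): (g) is triggered — the print shop is within 200 m of a designated waterway. (h) is not triggered (the coverage ratio is 60%, not under 59%), so (g) stands. So (c) is unavailable.
Exception (d): the facility's floor area is 2,350 m², less than the 2,400 m² limit; the facility operates on a batch process; average daily discharge volume is 1070 litres, under the 1420 litres limit — every condition holds. As to paragraphs (i)–(n): (i) is engaged (a current Standing Certificate is held), but is overridden by (j): (j) operates against (i): a current Annual Approval is held. (k) operates (the baseline figure is 236, under the 250 limit), but is displaced by (l): (l) operates against (k): discharge temperature exceeds 35 °C. (m) would limit (l) — aggregate throughput is 4,570 units, under the 5,720 units limit — but (n) sets (m) aside: (n) operates against (m): the compliance score is 96 points, meeting the 87 points threshold. Exception (d) stands.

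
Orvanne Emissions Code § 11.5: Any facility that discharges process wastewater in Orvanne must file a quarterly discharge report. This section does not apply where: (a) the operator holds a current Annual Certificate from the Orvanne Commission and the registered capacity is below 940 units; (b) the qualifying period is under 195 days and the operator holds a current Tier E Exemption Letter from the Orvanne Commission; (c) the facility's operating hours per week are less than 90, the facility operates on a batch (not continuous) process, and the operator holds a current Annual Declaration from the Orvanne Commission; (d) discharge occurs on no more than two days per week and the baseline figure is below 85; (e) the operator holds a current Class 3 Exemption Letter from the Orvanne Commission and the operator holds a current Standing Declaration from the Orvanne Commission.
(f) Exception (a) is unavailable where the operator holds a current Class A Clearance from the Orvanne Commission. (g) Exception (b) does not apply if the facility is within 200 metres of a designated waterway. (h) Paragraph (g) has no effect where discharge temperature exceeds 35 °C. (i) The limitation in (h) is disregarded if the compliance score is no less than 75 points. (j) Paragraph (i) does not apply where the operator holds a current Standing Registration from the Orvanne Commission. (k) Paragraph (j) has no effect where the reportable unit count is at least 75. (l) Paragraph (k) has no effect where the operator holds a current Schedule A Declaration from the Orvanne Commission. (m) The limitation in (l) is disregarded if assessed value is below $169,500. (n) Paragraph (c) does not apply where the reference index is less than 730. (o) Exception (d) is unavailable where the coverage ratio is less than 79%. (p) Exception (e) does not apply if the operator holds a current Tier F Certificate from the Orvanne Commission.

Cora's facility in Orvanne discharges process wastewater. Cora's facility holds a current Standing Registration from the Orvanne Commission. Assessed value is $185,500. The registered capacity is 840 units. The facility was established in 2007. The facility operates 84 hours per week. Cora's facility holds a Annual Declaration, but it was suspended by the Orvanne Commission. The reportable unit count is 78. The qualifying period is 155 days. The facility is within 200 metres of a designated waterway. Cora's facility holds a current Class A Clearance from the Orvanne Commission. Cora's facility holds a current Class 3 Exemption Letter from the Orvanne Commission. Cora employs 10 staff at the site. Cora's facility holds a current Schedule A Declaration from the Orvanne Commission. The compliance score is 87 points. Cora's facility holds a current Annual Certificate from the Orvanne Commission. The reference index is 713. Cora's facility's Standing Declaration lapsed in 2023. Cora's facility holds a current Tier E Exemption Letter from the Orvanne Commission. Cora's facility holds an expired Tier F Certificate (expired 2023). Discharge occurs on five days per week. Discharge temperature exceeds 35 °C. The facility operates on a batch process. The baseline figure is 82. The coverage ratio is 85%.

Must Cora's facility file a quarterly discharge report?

No — exception (b) applies; Cora's facility is not required to file a quarterly discharge report.

Exception (a): a current Annual Certificate is held; the registered capacity is 840 units, below the 940 units limit — every condition holds. But: (f) operates against (a): a current Class A Clearance is held. So (a) is unavailable.
Exception (b): the qualifying period is 155 days, under the 195 days limit; a current Tier E Exemption Letter is held — every condition holds. Applying paragraphs (g)–(m): (g) would limit (b) — the facility is within 200 m of a designated waterway — but (h) sets (g) aside: (h) operates against (g): discharge temperature exceeds 35 °C. (i) would limit (h) — the compliance score is 87 points, meeting the 75 points threshold — but (j) sets (i) aside: (j) operates against (i): a current Standing Registration is held. (k) would limit (j) — the reportable unit count is 78, meeting the 75 threshold — but (l) sets (k) aside: (l) operates against (k): a current Schedule A Declaration is held. (m), which would lift (l), does not operate here — assessed value is $185,500, not below $169,500. Exception (b) stands.
Exception (c) fails — no current Annual Declaration is held.
Exception (d) fails — discharge occurs on five days per week.
Exception (e) requires that the operator holds a current Standing Declaration from the Orvanne Commission; but the Standing Declaration is not current, so (e) is unavailable.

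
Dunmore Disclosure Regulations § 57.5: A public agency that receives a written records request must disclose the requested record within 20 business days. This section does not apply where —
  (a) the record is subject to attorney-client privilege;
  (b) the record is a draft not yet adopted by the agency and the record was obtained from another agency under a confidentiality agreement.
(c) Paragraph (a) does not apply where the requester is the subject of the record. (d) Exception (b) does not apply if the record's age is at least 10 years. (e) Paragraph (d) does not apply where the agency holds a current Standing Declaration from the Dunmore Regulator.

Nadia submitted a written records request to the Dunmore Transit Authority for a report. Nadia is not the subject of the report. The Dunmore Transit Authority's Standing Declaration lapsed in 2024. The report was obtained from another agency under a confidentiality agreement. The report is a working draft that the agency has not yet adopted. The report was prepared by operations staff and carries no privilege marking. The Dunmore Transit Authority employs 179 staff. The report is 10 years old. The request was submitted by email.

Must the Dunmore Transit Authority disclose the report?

Yes — the Dunmore Transit Authority must disclose the report.

Exception (a) does not apply: the report carries no privilege marking.
Exception (b)'s conditions are all satisfied: the report is an unadopted draft; the report was obtained under a confidentiality agreement. Turning to paragraphs (d)–(e): (d) operates against (b): the record's age is 10 years, meeting the 10 years threshold. (e) is inapplicable (the Standing Declaration is not current), so (d) stands. Exception (b) does not apply.
None of the exceptions is available; § 57.5 applies in full.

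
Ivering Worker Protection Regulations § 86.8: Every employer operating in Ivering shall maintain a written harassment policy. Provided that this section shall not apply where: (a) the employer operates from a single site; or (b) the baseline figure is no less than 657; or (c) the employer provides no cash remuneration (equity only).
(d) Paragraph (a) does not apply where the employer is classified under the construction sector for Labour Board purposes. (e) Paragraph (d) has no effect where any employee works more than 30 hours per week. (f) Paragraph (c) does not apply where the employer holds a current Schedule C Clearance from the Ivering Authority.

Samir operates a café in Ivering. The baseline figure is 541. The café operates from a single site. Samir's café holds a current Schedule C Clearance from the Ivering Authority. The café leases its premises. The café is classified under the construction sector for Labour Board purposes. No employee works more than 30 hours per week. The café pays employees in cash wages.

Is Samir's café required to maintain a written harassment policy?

Yes — Samir's café must maintain a written harassment policy.

Exception (a) is satisfied on its face — the employer operates from a single site. Turning to paragraphs (d)–(e): (d) operates — the café is classified under the construction sector. (e) does not operate here (no employee exceeds 30 hours/week), so (d) stands. So (a) is unavailable.
Exception (b) requires that the baseline figure is no less than 657; but the baseline figure is 541, short of 657, so (b) is unavailable.
Exception (c) does not apply: employees are paid cash wages.
Every exception is unavailable, so the rule governs.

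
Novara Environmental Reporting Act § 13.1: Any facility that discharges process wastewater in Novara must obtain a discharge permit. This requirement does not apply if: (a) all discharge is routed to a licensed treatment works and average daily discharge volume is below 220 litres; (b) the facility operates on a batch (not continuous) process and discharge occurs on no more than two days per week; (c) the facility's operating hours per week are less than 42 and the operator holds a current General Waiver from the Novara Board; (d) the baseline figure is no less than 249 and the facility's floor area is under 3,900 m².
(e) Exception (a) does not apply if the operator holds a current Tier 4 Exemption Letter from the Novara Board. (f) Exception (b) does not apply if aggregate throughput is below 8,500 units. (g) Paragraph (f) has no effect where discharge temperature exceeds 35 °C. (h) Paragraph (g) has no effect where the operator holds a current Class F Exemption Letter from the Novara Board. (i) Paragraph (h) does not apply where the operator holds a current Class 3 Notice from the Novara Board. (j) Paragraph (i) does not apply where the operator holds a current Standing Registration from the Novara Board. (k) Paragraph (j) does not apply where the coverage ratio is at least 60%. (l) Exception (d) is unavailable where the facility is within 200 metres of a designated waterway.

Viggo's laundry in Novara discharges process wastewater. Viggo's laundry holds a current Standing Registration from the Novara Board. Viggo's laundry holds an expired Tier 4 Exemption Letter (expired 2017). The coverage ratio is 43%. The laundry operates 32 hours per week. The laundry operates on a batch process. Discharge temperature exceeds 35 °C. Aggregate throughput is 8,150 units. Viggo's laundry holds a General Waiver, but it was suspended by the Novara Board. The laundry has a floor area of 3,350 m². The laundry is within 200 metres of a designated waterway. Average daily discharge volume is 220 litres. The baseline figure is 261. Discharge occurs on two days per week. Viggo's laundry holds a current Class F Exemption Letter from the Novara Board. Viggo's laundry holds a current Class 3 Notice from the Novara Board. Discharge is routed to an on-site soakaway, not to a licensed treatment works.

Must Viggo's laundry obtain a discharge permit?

Yes — Viggo's laundry must obtain a discharge permit.

Exception (a) fails — discharge is not routed to a licensed treatment works.
All of (b)'s requirements are met (the facility operates on a batch process; discharge occurs on no more than two days per week). But applying paragraphs (f)–(k): (f) is engaged — aggregate throughput is 8,150 units, below the 8,500 units limit. (g) would limit (f) — discharge temperature exceeds 35 °C — but (h) sets (g) aside: (h) operates against (g): a current Class F Exemption Letter is held. (i) is triggered (a current Class 3 Notice is held), but is displaced by (j): (j) is engaged — a current Standing Registration is held. (k) is not engaged (the coverage ratio is 43%, short of 60%), so (j) stands. (b) is therefore removed.
Exception (c) fails — the General Waiver is not current.
All of (d)'s requirements are met (the baseline figure is 261, meeting the 249 threshold; the facility's floor area is 3,350 m², under the 3,900 m² limit). However, paragraph (l) must be considered: (l) is engaged — the laundry is within 200 m of a designated waterway. Exception (d) does not apply.
None of the exceptions is available; § 13.1 applies in full.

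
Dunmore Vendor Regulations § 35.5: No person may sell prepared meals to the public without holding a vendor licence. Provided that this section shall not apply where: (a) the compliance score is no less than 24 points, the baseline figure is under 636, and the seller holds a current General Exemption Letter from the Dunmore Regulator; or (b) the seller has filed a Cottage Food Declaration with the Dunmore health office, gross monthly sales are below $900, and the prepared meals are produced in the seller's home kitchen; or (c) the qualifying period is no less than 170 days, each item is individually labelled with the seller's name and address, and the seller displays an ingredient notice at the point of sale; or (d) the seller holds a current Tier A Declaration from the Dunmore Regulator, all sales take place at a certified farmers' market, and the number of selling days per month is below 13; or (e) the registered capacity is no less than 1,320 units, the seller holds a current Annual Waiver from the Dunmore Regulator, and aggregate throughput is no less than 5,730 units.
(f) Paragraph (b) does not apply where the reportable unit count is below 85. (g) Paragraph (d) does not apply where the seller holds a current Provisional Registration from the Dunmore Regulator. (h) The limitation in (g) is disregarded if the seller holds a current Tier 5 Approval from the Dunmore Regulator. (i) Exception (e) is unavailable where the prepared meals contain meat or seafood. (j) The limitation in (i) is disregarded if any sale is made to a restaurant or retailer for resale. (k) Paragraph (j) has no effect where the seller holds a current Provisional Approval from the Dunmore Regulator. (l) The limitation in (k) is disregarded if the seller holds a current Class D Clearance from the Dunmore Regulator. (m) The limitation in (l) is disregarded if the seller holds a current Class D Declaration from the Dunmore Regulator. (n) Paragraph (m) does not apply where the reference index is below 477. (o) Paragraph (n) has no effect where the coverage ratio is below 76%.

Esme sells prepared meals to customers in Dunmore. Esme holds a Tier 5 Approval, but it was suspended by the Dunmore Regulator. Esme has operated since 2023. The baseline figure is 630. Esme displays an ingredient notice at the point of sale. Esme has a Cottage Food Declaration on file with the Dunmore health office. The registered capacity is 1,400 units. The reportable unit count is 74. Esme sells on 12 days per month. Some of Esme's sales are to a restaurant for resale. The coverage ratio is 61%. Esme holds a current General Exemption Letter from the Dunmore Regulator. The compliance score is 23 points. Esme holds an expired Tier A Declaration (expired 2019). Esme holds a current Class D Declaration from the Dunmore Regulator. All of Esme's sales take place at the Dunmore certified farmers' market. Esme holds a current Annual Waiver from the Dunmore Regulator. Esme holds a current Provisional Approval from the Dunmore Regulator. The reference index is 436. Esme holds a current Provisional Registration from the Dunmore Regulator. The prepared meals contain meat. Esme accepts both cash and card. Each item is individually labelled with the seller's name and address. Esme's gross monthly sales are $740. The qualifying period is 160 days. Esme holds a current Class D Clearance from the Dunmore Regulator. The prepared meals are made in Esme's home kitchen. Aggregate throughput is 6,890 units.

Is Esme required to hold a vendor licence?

Exception (a) requires that the compliance score is no less than 24 points; but the compliance score is 23 points, short of 24 points, so (a) is unavailable.
All of (b)'s requirements are met (a Cottage Food Declaration is on file; gross monthly sales are $740, below the $900 limit; the prepared meals are home-kitchen produced). But applying paragraph (f): (f) operates against (b): the reportable unit count is 74, below the 85 limit. So (b) is unavailable.
Exception (c) does not apply: the qualifying period is 160 days, short of 170 days.
Exception (d) does not apply: no current Tier A Declaration is held.
Exception (e) is satisfied on its face — the registered capacity is 1,400 units, meeting the 1,320 units threshold; a current Annual Waiver is held; aggregate throughput is 6,890 units, meeting the 5,730 units threshold. However, paragraphs (i)–(o) must be considered: (i) is triggered — the prepared meals contain meat. (j) would limit (i) — some sales are to a restaurant for resale — but (k) sets (j) aside: (k) is engaged — a current Provisional Approval is held. (l) operates (a current Class D Clearance is held), but is overridden by (m): (m) operates against (l): a current Class D Declaration is held. (n) would limit (m) — the reference index is 436, below the 477 limit — but (o) sets (n) aside: (o) is triggered — the coverage ratio is 61%, below the 76% limit. Exception (e) does not apply.
Every exception is unavailable, so the rule governs.

Yes — Esme must hold a vendor licence.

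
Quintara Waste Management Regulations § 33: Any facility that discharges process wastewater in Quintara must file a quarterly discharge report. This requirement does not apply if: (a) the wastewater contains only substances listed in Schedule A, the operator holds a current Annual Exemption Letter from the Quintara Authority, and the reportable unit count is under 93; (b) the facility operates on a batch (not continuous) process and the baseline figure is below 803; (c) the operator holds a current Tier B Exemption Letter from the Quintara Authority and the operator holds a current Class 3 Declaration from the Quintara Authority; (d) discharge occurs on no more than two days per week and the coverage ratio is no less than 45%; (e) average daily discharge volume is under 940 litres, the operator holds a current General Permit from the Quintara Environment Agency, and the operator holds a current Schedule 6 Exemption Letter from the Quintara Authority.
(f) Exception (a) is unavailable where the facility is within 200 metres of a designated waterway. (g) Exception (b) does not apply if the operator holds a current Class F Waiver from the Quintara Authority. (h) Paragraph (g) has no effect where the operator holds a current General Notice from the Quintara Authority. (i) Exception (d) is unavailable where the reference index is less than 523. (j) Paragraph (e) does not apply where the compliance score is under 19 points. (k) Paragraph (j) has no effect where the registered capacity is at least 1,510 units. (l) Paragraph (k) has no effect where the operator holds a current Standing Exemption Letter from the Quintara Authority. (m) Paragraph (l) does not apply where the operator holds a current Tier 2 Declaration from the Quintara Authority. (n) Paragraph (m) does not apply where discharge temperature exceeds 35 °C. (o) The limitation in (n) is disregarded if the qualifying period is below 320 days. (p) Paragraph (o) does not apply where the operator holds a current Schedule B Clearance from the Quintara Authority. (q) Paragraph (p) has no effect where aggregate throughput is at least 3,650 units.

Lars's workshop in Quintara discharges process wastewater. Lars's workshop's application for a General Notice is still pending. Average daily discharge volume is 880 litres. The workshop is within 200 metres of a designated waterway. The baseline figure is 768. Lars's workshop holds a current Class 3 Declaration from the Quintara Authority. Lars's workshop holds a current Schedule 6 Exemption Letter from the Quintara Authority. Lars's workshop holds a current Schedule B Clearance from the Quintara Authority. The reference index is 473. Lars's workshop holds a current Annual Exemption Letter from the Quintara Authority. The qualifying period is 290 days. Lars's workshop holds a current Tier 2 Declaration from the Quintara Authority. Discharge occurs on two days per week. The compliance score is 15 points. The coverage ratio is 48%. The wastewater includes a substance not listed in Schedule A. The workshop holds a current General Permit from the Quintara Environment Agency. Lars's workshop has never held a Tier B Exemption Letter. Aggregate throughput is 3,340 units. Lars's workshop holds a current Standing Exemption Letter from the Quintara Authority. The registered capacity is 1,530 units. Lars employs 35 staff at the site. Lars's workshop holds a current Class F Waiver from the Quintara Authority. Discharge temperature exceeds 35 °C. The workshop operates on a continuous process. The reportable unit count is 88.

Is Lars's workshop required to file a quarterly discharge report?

Exception (a) requires that the wastewater contains only substances listed in Schedule A; but the wastewater includes a non-Schedule-A substance, so (a) is unavailable.
Exception (b) does not apply: the facility operates on a continuous process.
Exception (c) requires that the operator holds a current Tier B Exemption Letter from the Quintara Authority; but the Tier B Exemption Letter is not current, so (c) is unavailable.
Exception (d) is satisfied on its face — discharge occurs on no more than two days per week; the coverage ratio is 48%, meeting the 45% threshold. Turning to paragraph (i): (i) operates — the reference index is 473, less than the 523 limit. (d) is therefore removed.
Exception (e)'s conditions are all satisfied: average daily discharge volume is 880 litres, under the 940 litres limit; a current General Permit is held; a current Schedule 6 Exemption Letter is held. But: (j) is triggered — the compliance score is 15 points, under the 19 points limit. (k) would limit (j) — the registered capacity is 1,530 units, meeting the 1,510 units threshold — but (l) sets (k) aside: (l) applies — a current Standing Exemption Letter is held. (m) would limit (l) — a current Tier 2 Declaration is held — but (n) sets (m) aside: (n) is triggered — discharge temperature exceeds 35 °C. (o) would limit (n) — the qualifying period is 290 days, below the 320 days limit — but (p) sets (o) aside: (p) is triggered — a current Schedule B Clearance is held. (q) is not engaged (aggregate throughput is 3,340 units, short of 3,650 units), so (p) stands. (e) is therefore removed.
No exception is made out. Lars's workshop falls within the general rule.

Yes — Lars's workshop must file a quarterly discharge report.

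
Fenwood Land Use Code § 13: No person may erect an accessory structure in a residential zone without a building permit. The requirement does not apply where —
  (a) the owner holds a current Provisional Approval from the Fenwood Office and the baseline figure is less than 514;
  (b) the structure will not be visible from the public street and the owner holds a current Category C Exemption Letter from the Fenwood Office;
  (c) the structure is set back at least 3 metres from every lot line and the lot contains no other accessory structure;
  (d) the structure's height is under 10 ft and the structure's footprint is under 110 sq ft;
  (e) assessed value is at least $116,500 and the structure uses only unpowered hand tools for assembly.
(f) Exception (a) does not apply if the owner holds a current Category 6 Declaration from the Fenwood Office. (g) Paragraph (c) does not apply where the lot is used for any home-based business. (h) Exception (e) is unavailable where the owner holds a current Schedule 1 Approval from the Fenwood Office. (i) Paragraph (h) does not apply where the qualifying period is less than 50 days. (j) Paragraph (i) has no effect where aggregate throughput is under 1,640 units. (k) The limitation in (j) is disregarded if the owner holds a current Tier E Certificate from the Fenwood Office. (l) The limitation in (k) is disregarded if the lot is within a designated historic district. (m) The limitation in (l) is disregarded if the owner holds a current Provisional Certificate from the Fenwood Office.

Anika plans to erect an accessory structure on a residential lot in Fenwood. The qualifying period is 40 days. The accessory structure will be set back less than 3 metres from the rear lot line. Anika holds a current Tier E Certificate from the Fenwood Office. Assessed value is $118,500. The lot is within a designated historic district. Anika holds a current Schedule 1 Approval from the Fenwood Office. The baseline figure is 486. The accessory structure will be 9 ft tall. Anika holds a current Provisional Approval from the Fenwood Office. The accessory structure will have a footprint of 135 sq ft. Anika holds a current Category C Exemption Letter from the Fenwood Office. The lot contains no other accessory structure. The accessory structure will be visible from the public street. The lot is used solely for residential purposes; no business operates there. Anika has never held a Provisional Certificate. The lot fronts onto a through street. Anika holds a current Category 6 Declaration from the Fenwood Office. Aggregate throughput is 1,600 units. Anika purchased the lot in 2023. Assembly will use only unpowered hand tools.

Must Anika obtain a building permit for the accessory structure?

Yes — Anika must obtain a building permit.

Exception (a)'s conditions are all satisfied: a current Provisional Approval is held; the baseline figure is 486, less than the 514 limit. But applying paragraph (f): (f) applies — a current Category 6 Declaration is held. So (a) is unavailable.
Exception (b) requires that the structure will not be visible from the public street; but the structure will be visible from the street, so (b) is unavailable.
Exception (c) does not apply: the rear setback is under 3 m.
Exception (d) does not apply: the structure's footprint is 135 sq ft, not under 110 sq ft.
Exception (e) is satisfied on its face — assessed value is $118,500, meeting the $116,500 threshold; assembly uses only hand tools. But applying paragraphs (h)–(m): (h) operates — a current Schedule 1 Approval is held. (i) applies (the qualifying period is 40 days, less than the 50 days limit), but is displaced by (j): (j) operates against (i): aggregate throughput is 1,600 units, under the 1,640 units limit. (k) is engaged (a current Tier E Certificate is held), but yields to (l): (l) is engaged — the lot is in a historic district. (m), which would lift (l), is inapplicable — no current Provisional Certificate is held. Exception (e) does not apply.
No exception applies. The general rule governs.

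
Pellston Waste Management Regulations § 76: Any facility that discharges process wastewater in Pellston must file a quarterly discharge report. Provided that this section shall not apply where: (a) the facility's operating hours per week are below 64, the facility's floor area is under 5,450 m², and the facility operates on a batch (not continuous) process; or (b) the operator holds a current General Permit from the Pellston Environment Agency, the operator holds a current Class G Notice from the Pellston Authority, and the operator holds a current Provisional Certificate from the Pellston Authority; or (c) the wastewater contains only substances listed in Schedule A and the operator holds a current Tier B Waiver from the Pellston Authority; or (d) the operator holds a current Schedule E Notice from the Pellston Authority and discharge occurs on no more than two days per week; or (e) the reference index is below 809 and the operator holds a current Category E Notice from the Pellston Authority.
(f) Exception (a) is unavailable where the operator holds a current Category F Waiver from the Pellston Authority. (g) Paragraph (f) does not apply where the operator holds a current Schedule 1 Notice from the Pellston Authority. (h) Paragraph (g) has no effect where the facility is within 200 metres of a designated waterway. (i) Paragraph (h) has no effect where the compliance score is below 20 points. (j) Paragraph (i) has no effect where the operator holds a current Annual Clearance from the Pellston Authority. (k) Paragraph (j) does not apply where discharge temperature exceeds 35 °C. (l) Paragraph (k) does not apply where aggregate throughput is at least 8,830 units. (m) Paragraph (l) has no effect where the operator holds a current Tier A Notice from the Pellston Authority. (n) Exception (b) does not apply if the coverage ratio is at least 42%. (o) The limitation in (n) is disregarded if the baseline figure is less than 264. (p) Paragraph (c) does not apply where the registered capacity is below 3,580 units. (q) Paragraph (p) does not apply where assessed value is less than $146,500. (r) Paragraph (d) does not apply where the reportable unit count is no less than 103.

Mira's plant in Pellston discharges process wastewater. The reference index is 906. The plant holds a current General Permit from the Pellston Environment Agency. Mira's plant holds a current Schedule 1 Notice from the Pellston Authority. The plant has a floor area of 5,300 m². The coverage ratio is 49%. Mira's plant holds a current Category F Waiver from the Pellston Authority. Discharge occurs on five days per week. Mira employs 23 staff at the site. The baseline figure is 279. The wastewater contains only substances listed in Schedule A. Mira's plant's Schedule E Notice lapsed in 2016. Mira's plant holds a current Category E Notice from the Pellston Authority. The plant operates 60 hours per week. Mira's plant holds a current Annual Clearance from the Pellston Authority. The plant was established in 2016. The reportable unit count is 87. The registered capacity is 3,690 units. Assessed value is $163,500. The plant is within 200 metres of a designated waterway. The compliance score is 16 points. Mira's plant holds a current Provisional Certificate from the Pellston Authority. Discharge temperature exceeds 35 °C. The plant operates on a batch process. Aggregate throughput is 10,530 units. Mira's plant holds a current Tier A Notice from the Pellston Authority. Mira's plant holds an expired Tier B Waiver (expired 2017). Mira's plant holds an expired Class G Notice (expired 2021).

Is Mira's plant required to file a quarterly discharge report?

No — exception (a) applies; Mira's plant is not required to file a quarterly discharge report.

All of (a)'s requirements are met (the facility's operating hours per week are 60, below the 64 limit; the facility's floor area is 5,300 m², under the 5,450 m² limit; the facility operates on a batch process). Considering the limiting provisions: (f) is triggered (a current Category F Waiver is held), but is set aside by (g): (g) operates — a current Schedule 1 Notice is held. (h) is triggered (the plant is within 200 m of a designated waterway), but is itself disapplied by (i): (i) operates against (h): the compliance score is 16 points, below the 20 points limit. (j) would limit (i) — a current Annual Clearance is held — but (k) sets (j) aside: (k) applies — discharge temperature exceeds 35 °C. (l) applies (aggregate throughput is 10,530 units, meeting the 8,830 units threshold), but is displaced by (m): (m) operates against (l): a current Tier A Notice is held. Exception (a) stands.
Exception (b) requires that the operator holds a current Class G Notice from the Pellston Authority; but the Class G Notice is not current, so (b) is unavailable.
Exception (c) requires that the operator holds a current Tier B Waiver from the Pellston Authority; but no current Tier B Waiver is held, so (c) is unavailable.
Exception (d) does not apply: there is no Schedule E Notice in force.
Exception (e) does not apply: the reference index is 906, not below 809.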